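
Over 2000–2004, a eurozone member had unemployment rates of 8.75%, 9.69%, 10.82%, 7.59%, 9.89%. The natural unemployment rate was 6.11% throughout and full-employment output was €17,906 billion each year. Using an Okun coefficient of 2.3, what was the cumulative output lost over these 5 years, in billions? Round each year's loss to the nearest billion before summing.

Year 2000: gap = -2.3 × (8.75 - 6.11) = -6.072%, loss ≈ 17906 × 6.072/100 ≈ 1087.
Year 2001: gap = -2.3 × (9.69 - 6.11) = -8.234%, loss ≈ 17906 × 8.234/100 ≈ 1474.
Year 2002: gap = -2.3 × (10.82 - 6.11) = -10.833%, loss ≈ 17906 × 10.833/100 ≈ 1940.
Year 2003: gap = -2.3 × (7.59 - 6.11) = -3.404%, loss ≈ 17906 × 3.404/100 ≈ 610.
Year 2004: gap = -2.3 × (9.89 - 6.11) = -8.694%, loss ≈ 17906 × 8.694/100 ≈ 1557.
Total lost output = 1087 + 1474 + 1940 + 610 + 1557 = 6668 billion.

€6,668 billion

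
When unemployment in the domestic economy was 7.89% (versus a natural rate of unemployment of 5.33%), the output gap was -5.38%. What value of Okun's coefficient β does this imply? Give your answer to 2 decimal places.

β ≈ 2.10

Okun's law: output gap = -β × (u - u*).
-5.38 = -β × (7.89 - 5.33) = -β × 2.56, so β = 5.38/2.56 = 2.10.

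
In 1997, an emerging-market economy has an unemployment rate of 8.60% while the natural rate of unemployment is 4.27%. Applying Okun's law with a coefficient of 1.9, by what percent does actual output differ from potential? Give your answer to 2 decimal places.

-8.23%

The unemployment gap is 8.6 - 4.27 = 4.33 percentage points.
Okun's law gives an output gap of -1.9 × 4.33 = -8.227%, i.e. 8.23% below potential.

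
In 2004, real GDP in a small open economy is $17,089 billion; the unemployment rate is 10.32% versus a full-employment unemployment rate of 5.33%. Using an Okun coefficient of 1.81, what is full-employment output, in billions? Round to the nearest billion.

Unemployment gap = 10.32 - 5.33 = 4.99 points, so output gap = -1.81 × 4.99 = -9.0319%.
Since Y = Y* × (1 + gap/100), Y* = 17089/0.909681 ≈ 18786 billion.

$18,786 billion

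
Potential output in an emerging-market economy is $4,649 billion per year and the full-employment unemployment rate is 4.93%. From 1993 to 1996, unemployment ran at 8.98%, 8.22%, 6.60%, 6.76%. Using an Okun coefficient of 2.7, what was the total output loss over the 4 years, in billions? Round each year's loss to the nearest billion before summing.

$1,361 billion

Year 1993: gap = -2.7 × (8.98 - 4.93) = -10.935%, loss ≈ 4649 × 10.935/100 ≈ 508.
Year 1994: gap = -2.7 × (8.22 - 4.93) = -8.883%, loss ≈ 4649 × 8.883/100 ≈ 413.
Year 1995: gap = -2.7 × (6.6 - 4.93) = -4.509%, loss ≈ 4649 × 4.509/100 ≈ 210.
Year 1996: gap = -2.7 × (6.76 - 4.93) = -4.941%, loss ≈ 4649 × 4.941/100 ≈ 230.
Total lost output = 508 + 413 + 210 + 230 = 1361 billion.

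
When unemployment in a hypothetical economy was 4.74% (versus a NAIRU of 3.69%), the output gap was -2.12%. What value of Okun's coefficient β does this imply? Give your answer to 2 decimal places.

Okun's law: output gap = -β × (u - u*).
-2.12 = -β × (4.74 - 3.69) = -β × 1.05, so β = 2.12/1.05 = 2.02.

β ≈ 2.02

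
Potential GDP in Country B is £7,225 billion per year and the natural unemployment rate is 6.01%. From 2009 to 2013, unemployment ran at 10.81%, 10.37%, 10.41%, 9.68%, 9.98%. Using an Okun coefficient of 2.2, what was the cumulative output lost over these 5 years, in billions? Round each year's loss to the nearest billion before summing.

Year 2009: gap = -2.2 × (10.81 - 6.01) = -10.56%, loss ≈ 7225 × 10.56/100 ≈ 763.
Year 2010: gap = -2.2 × (10.37 - 6.01) = -9.592%, loss ≈ 7225 × 9.592/100 ≈ 693.
Year 2011: gap = -2.2 × (10.41 - 6.01) = -9.68%, loss ≈ 7225 × 9.68/100 ≈ 699.
Year 2012: gap = -2.2 × (9.68 - 6.01) = -8.074%, loss ≈ 7225 × 8.074/100 ≈ 583.
Year 2013: gap = -2.2 × (9.98 - 6.01) = -8.734%, loss ≈ 7225 × 8.734/100 ≈ 631.
Total lost output = 763 + 693 + 699 + 583 + 631 = 3369 billion.

£3,369 billion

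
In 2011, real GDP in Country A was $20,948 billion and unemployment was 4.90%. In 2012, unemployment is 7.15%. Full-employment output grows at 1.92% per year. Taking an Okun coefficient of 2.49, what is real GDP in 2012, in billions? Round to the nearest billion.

$20,177 billion

Δu = 7.15 - 4.9 = 2.25 points.
Okun's law (growth form): g_Y = g_Y* - β × Δu = 1.92 - 2.49 × (2.25) = 1.92 - 5.6025 = -3.6825%.
Real GDP in the next year = 20948 × (1 - 3.6825/100) = 20948 × 0.963175 ≈ 20177 billion.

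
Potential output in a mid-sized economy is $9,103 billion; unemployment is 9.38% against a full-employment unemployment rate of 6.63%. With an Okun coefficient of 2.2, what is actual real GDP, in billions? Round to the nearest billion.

Unemployment gap = 9.38 - 6.63 = 2.75 points, so the output gap is -2.2 × 2.75 = -6.05%.
Actual GDP = 9103 × (1 - 6.05/100) = 9103 × 0.9395 ≈ 8552 billion.

$8,552 billion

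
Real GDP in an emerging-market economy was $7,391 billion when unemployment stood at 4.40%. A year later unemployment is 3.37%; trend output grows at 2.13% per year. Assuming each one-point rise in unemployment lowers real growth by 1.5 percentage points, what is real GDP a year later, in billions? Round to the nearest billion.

Δu = 3.37 - 4.4 = -1.03 points.
Okun's law (growth form): g_Y = g_Y* - β × Δu = 2.13 - 1.5 × (-1.03) = 2.13 + 1.545 = 3.675%.
Real GDP in the next year = 7391 × (1 + 3.675/100) = 7391 × 1.03675 ≈ 7663 billion.

$7,663 billion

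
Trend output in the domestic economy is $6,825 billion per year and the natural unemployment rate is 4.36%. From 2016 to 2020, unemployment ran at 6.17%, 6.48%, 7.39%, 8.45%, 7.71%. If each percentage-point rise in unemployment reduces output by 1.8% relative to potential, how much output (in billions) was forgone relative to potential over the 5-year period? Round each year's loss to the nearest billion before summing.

Year 2016: gap = -1.8 × (6.17 - 4.36) = -3.258%, loss ≈ 6825 × 3.258/100 ≈ 222.
Year 2017: gap = -1.8 × (6.48 - 4.36) = -3.816%, loss ≈ 6825 × 3.816/100 ≈ 260.
Year 2018: gap = -1.8 × (7.39 - 4.36) = -5.454%, loss ≈ 6825 × 5.454/100 ≈ 372.
Year 2019: gap = -1.8 × (8.45 - 4.36) = -7.362%, loss ≈ 6825 × 7.362/100 ≈ 502.
Year 2020: gap = -1.8 × (7.71 - 4.36) = -6.03%, loss ≈ 6825 × 6.03/100 ≈ 412.
Total lost output = 222 + 260 + 372 + 502 + 412 = 1768 billion.

$1,768 billion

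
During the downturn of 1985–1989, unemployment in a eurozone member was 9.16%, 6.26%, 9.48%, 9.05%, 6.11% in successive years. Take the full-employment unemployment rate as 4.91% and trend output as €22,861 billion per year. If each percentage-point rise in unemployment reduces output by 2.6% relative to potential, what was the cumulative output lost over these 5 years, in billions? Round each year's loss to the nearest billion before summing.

Year 1985: gap = -2.6 × (9.16 - 4.91) = -11.05%, loss ≈ 22861 × 11.05/100 ≈ 2526.
Year 1986: gap = -2.6 × (6.26 - 4.91) = -3.51%, loss ≈ 22861 × 3.51/100 ≈ 802.
Year 1987: gap = -2.6 × (9.48 - 4.91) = -11.882%, loss ≈ 22861 × 11.882/100 ≈ 2716.
Year 1988: gap = -2.6 × (9.05 - 4.91) = -10.764%, loss ≈ 22861 × 10.764/100 ≈ 2461.
Year 1989: gap = -2.6 × (6.11 - 4.91) = -3.12%, loss ≈ 22861 × 3.12/100 ≈ 713.
Total lost output = 2526 + 802 + 2716 + 2461 + 713 = 9218 billion.

€9,218 billion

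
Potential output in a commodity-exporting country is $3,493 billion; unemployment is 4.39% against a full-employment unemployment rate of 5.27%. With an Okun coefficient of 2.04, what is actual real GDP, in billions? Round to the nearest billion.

$3,556 billion

Unemployment gap = 4.39 - 5.27 = -0.88 points, so the output gap is -2.04 × (-0.88) = 1.7952%.
Actual GDP = 3493 × (1 + 1.7952/100) = 3493 × 1.017952 ≈ 3556 billion.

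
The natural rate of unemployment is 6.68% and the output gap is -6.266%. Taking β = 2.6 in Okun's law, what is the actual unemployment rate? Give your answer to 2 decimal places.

9.09%

From Okun's law, u - u* = -(output gap)/β = -(-6.266)/2.6 = 2.41 points.
So u = 6.68 + 2.41 = 9.09%.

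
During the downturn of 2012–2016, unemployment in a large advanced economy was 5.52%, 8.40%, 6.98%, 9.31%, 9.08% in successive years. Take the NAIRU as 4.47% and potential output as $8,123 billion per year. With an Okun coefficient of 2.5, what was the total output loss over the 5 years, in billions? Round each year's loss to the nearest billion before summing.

$3,440 billion

Year 2012: gap = -2.5 × (5.52 - 4.47) = -2.625%, loss ≈ 8123 × 2.625/100 ≈ 213.
Year 2013: gap = -2.5 × (8.4 - 4.47) = -9.825%, loss ≈ 8123 × 9.825/100 ≈ 798.
Year 2014: gap = -2.5 × (6.98 - 4.47) = -6.275%, loss ≈ 8123 × 6.275/100 ≈ 510.
Year 2015: gap = -2.5 × (9.31 - 4.47) = -12.1%, loss ≈ 8123 × 12.1/100 ≈ 983.
Year 2016: gap = -2.5 × (9.08 - 4.47) = -11.525%, loss ≈ 8123 × 11.525/100 ≈ 936.
Total lost output = 213 + 798 + 510 + 983 + 936 = 3440 billion.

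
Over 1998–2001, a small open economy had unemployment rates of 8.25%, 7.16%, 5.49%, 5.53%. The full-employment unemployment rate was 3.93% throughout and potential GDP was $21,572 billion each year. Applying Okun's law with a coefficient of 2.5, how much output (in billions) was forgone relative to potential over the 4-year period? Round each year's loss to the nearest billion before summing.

$5,776 billion

Year 1998: gap = -2.5 × (8.25 - 3.93) = -10.8%, loss ≈ 21572 × 10.8/100 ≈ 2330.
Year 1999: gap = -2.5 × (7.16 - 3.93) = -8.075%, loss ≈ 21572 × 8.075/100 ≈ 1742.
Year 2000: gap = -2.5 × (5.49 - 3.93) = -3.9%, loss ≈ 21572 × 3.9/100 ≈ 841.
Year 2001: gap = -2.5 × (5.53 - 3.93) = -4%, loss ≈ 21572 × 4/100 ≈ 863.
Total lost output = 2330 + 1742 + 841 + 863 = 5776 billion.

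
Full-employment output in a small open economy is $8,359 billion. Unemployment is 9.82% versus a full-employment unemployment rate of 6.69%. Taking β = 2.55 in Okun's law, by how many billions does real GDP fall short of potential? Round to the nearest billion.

$667 billion

Output gap = -2.55 × (9.82 - 6.69) = -2.55 × 3.13 = -7.9815%.
Actual GDP ≈ 8359 × 0.920185 ≈ 7692 billion, so the shortfall is 8359 - 7692 = 667 billion.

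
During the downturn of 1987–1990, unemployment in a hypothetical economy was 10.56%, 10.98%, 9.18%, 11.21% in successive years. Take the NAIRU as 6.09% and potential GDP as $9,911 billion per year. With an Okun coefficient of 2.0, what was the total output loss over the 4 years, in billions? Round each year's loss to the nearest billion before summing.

Year 1987: gap = -2.0 × (10.56 - 6.09) = -8.94%, loss ≈ 9911 × 8.94/100 ≈ 886.
Year 1988: gap = -2.0 × (10.98 - 6.09) = -9.78%, loss ≈ 9911 × 9.78/100 ≈ 969.
Year 1989: gap = -2.0 × (9.18 - 6.09) = -6.18%, loss ≈ 9911 × 6.18/100 ≈ 612.
Year 1990: gap = -2.0 × (11.21 - 6.09) = -10.24%, loss ≈ 9911 × 10.24/100 ≈ 1015.
Total lost output = 886 + 969 + 612 + 1015 = 3482 billion.

$3,482 billion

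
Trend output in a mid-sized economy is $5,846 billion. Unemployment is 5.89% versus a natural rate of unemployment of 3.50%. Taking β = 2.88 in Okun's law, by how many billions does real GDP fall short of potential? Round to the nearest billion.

Output gap = -2.88 × (5.89 - 3.5) = -2.88 × 2.39 = -6.8832%.
Actual GDP ≈ 5846 × 0.931168 ≈ 5444 billion, so the shortfall is 5846 - 5444 = 402 billion.

$402 billion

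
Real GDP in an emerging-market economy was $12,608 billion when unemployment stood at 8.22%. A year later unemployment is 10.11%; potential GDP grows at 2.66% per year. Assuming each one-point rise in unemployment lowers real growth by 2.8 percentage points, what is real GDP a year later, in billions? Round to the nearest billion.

Δu = 10.11 - 8.22 = 1.89 points.
Okun's law (growth form): g_Y = g_Y* - β × Δu = 2.66 - 2.8 × (1.89) = 2.66 - 5.292 = -2.632%.
Real GDP in the next year = 12608 × (1 - 2.632/100) = 12608 × 0.97368 ≈ 12276 billion.

$12,276 billion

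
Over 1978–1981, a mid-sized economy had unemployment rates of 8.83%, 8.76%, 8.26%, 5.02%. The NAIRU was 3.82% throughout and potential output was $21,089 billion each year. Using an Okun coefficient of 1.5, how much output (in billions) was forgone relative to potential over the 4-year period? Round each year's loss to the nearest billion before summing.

Year 1978: gap = -1.5 × (8.83 - 3.82) = -7.515%, loss ≈ 21089 × 7.515/100 ≈ 1585.
Year 1979: gap = -1.5 × (8.76 - 3.82) = -7.41%, loss ≈ 21089 × 7.41/100 ≈ 1563.
Year 1980: gap = -1.5 × (8.26 - 3.82) = -6.66%, loss ≈ 21089 × 6.66/100 ≈ 1405.
Year 1981: gap = -1.5 × (5.02 - 3.82) = -1.8%, loss ≈ 21089 × 1.8/100 ≈ 380.
Total lost output = 1585 + 1563 + 1405 + 380 = 4933 billion.

$4,933 billion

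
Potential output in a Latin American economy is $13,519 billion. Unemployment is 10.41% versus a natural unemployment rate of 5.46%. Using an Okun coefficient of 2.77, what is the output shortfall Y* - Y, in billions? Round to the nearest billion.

$1,854 billion

Output gap = -2.77 × (10.41 - 5.46) = -2.77 × 4.95 = -13.7115%.
Actual GDP ≈ 13519 × 0.862885 ≈ 11665 billion, so the shortfall is 13519 - 11665 = 1854 billion.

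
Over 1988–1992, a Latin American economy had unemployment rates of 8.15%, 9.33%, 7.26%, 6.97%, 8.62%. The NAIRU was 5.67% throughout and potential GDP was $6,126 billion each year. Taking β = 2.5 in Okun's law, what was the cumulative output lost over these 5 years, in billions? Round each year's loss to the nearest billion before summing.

Year 1988: gap = -2.5 × (8.15 - 5.67) = -6.2%, loss ≈ 6126 × 6.2/100 ≈ 380.
Year 1989: gap = -2.5 × (9.33 - 5.67) = -9.15%, loss ≈ 6126 × 9.15/100 ≈ 561.
Year 1990: gap = -2.5 × (7.26 - 5.67) = -3.975%, loss ≈ 6126 × 3.975/100 ≈ 244.
Year 1991: gap = -2.5 × (6.97 - 5.67) = -3.25%, loss ≈ 6126 × 3.25/100 ≈ 199.
Year 1992: gap = -2.5 × (8.62 - 5.67) = -7.375%, loss ≈ 6126 × 7.375/100 ≈ 452.
Total lost output = 380 + 561 + 244 + 199 + 452 = 1836 billion.

$1,836 billion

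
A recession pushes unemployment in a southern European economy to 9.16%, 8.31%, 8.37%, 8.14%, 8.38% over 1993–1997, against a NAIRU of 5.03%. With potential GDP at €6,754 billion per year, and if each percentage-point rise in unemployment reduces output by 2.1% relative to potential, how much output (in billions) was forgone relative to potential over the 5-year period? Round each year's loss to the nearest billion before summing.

€2,441 billion

Year 1993: gap = -2.1 × (9.16 - 5.03) = -8.673%, loss ≈ 6754 × 8.673/100 ≈ 586.
Year 1994: gap = -2.1 × (8.31 - 5.03) = -6.888%, loss ≈ 6754 × 6.888/100 ≈ 465.
Year 1995: gap = -2.1 × (8.37 - 5.03) = -7.014%, loss ≈ 6754 × 7.014/100 ≈ 474.
Year 1996: gap = -2.1 × (8.14 - 5.03) = -6.531%, loss ≈ 6754 × 6.531/100 ≈ 441.
Year 1997: gap = -2.1 × (8.38 - 5.03) = -7.035%, loss ≈ 6754 × 7.035/100 ≈ 475.
Total lost output = 586 + 465 + 474 + 441 + 475 = 2441 billion.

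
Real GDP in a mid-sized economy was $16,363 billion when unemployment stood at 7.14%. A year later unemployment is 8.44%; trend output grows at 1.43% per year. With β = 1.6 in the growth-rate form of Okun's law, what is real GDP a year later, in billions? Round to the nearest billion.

$16,257 billion

Δu = 8.44 - 7.14 = 1.3 points.
Okun's law (growth form): g_Y = g_Y* - β × Δu = 1.43 - 1.6 × (1.30) = 1.43 - 2.08 = -0.65%.
Real GDP in the next year = 16363 × (1 - 0.65/100) = 16363 × 0.9935 ≈ 16257 billion.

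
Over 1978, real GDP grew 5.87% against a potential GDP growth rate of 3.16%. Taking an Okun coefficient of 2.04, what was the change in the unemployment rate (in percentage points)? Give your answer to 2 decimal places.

-1.33 percentage points

Growth-rate Okun's law: g_Y = g_Y* - β × Δu, so Δu = (g_Y* - g_Y)/β.
Δu = (3.16 - 5.87)/2.04 = -2.71/2.04 = -1.33 percentage points.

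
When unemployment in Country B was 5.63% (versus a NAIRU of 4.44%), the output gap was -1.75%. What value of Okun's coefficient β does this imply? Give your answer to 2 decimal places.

β ≈ 1.47

Okun's law: output gap = -β × (u - u*).
-1.75 = -β × (5.63 - 4.44) = -β × 1.19, so β = 1.75/1.19 = 1.47.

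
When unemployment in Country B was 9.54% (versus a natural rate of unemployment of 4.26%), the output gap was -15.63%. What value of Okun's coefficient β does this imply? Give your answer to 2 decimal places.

Okun's law: output gap = -β × (u - u*).
-15.63 = -β × (9.54 - 4.26) = -β × 5.28, so β = 15.63/5.28 = 2.96.

β ≈ 2.96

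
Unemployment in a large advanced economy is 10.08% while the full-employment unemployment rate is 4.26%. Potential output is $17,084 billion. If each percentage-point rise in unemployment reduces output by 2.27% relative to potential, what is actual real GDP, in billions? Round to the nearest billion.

$14,827 billion

Unemployment gap = 10.08 - 4.26 = 5.82 points, so the output gap is -2.27 × 5.82 = -13.2114%.
Actual GDP = 17084 × (1 - 13.2114/100) = 17084 × 0.867886 ≈ 14827 billion.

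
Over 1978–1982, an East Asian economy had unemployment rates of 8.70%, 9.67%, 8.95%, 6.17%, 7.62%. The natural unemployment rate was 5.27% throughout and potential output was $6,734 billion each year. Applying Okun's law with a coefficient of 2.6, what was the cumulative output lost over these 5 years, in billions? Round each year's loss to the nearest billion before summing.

$2,584 billion

Year 1978: gap = -2.6 × (8.7 - 5.27) = -8.918%, loss ≈ 6734 × 8.918/100 ≈ 601.
Year 1979: gap = -2.6 × (9.67 - 5.27) = -11.44%, loss ≈ 6734 × 11.44/100 ≈ 770.
Year 1980: gap = -2.6 × (8.95 - 5.27) = -9.568%, loss ≈ 6734 × 9.568/100 ≈ 644.
Year 1981: gap = -2.6 × (6.17 - 5.27) = -2.34%, loss ≈ 6734 × 2.34/100 ≈ 158.
Year 1982: gap = -2.6 × (7.62 - 5.27) = -6.11%, loss ≈ 6734 × 6.11/100 ≈ 411.
Total lost output = 601 + 770 + 644 + 158 + 411 = 2584 billion.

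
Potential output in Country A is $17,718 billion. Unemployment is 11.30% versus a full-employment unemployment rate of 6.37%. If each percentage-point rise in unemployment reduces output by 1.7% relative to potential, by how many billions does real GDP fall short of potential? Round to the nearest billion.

Output gap = -1.7 × (11.3 - 6.37) = -1.7 × 4.93 = -8.381%.
Actual GDP ≈ 17718 × 0.91619 ≈ 16233 billion, so the shortfall is 17718 - 16233 = 1485 billion.

$1,485 billion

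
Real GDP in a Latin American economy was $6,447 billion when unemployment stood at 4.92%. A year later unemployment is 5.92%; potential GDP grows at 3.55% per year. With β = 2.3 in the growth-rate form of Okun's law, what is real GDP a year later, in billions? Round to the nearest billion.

$6,528 billion

Δu = 5.92 - 4.92 = 1 point.
Okun's law (growth form): g_Y = g_Y* - β × Δu = 3.55 - 2.3 × (1.00) = 3.55 - 2.3 = 1.25%.
Real GDP in the next year = 6447 × (1 + 1.25/100) = 6447 × 1.0125 ≈ 6528 billion.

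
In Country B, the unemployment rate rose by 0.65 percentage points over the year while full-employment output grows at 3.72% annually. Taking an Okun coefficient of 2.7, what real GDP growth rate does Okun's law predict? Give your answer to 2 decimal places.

Growth-rate Okun's law: g_Y = g_Y* - β × Δu.
g_Y = 3.72 - 2.7 × (0.65) = 3.72 - 1.755 = 1.965%, i.e. 1.97% to 2 d.p.

1.97%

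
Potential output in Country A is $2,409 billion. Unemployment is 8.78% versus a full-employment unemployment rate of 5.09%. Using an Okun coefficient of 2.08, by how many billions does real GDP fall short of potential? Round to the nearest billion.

Output gap = -2.08 × (8.78 - 5.09) = -2.08 × 3.69 = -7.6752%.
Actual GDP ≈ 2409 × 0.923248 ≈ 2224 billion, so the shortfall is 2409 - 2224 = 185 billion.

$185 billion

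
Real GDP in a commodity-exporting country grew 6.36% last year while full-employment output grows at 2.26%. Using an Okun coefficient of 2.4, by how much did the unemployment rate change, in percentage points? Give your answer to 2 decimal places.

-1.71 percentage points

Growth-rate Okun's law: g_Y = g_Y* - β × Δu, so Δu = (g_Y* - g_Y)/β.
Δu = (2.26 - 6.36)/2.4 = -4.1/2.4 = -1.71 percentage points.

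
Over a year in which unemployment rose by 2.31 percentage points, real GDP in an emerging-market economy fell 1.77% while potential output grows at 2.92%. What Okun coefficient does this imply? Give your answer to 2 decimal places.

Growth form: g_Y = g_Y* - β × Δu, so β = (g_Y* - g_Y)/Δu.
β = (2.92 + 1.77)/2.31 = 4.69/2.31 = 2.03.

β ≈ 2.03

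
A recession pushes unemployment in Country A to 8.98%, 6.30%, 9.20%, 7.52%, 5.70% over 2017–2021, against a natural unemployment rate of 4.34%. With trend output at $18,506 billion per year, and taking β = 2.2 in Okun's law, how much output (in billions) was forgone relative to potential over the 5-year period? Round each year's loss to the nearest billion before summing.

Year 2017: gap = -2.2 × (8.98 - 4.34) = -10.208%, loss ≈ 18506 × 10.208/100 ≈ 1889.
Year 2018: gap = -2.2 × (6.3 - 4.34) = -4.312%, loss ≈ 18506 × 4.312/100 ≈ 798.
Year 2019: gap = -2.2 × (9.2 - 4.34) = -10.692%, loss ≈ 18506 × 10.692/100 ≈ 1979.
Year 2020: gap = -2.2 × (7.52 - 4.34) = -6.996%, loss ≈ 18506 × 6.996/100 ≈ 1295.
Year 2021: gap = -2.2 × (5.7 - 4.34) = -2.992%, loss ≈ 18506 × 2.992/100 ≈ 554.
Total lost output = 1889 + 798 + 1979 + 1295 + 554 = 6515 billion.

$6,515 billion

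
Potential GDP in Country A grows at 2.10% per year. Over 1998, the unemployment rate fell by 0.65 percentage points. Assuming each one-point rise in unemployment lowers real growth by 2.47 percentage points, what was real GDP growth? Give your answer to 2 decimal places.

3.71%

Growth-rate Okun's law: g_Y = g_Y* - β × Δu.
g_Y = 2.10 - 2.47 × (-0.65) = 2.1 + 1.6055 = 3.7055%, i.e. 3.71% to 2 d.p.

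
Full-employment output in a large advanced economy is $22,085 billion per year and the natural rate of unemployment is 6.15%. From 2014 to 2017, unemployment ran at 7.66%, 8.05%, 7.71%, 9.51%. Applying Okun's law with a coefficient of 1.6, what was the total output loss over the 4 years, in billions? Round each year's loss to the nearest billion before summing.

Year 2014: gap = -1.6 × (7.66 - 6.15) = -2.416%, loss ≈ 22085 × 2.416/100 ≈ 534.
Year 2015: gap = -1.6 × (8.05 - 6.15) = -3.04%, loss ≈ 22085 × 3.04/100 ≈ 671.
Year 2016: gap = -1.6 × (7.71 - 6.15) = -2.496%, loss ≈ 22085 × 2.496/100 ≈ 551.
Year 2017: gap = -1.6 × (9.51 - 6.15) = -5.376%, loss ≈ 22085 × 5.376/100 ≈ 1187.
Total lost output = 534 + 671 + 551 + 1187 = 2943 billion.

$2,943 billion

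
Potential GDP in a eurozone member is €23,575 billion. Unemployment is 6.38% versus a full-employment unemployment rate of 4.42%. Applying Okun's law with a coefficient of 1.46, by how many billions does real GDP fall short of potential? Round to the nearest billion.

€675 billion

Output gap = -1.46 × (6.38 - 4.42) = -1.46 × 1.96 = -2.8616%.
Actual GDP ≈ 23575 × 0.971384 ≈ 22900 billion, so the shortfall is 23575 - 22900 = 675 billion.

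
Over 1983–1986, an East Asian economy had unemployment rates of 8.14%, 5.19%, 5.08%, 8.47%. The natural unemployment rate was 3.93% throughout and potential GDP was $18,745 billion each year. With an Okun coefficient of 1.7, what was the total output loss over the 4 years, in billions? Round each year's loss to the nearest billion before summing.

$3,557 billion

Year 1983: gap = -1.7 × (8.14 - 3.93) = -7.157%, loss ≈ 18745 × 7.157/100 ≈ 1342.
Year 1984: gap = -1.7 × (5.19 - 3.93) = -2.142%, loss ≈ 18745 × 2.142/100 ≈ 402.
Year 1985: gap = -1.7 × (5.08 - 3.93) = -1.955%, loss ≈ 18745 × 1.955/100 ≈ 366.
Year 1986: gap = -1.7 × (8.47 - 3.93) = -7.718%, loss ≈ 18745 × 7.718/100 ≈ 1447.
Total lost output = 1342 + 402 + 366 + 1447 = 3557 billion.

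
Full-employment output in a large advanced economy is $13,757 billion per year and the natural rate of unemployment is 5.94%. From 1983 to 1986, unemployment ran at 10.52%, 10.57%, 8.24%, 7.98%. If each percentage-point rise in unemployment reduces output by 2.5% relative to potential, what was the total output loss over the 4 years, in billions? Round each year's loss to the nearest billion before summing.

Year 1983: gap = -2.5 × (10.52 - 5.94) = -11.45%, loss ≈ 13757 × 11.45/100 ≈ 1575.
Year 1984: gap = -2.5 × (10.57 - 5.94) = -11.575%, loss ≈ 13757 × 11.575/100 ≈ 1592.
Year 1985: gap = -2.5 × (8.24 - 5.94) = -5.75%, loss ≈ 13757 × 5.75/100 ≈ 791.
Year 1986: gap = -2.5 × (7.98 - 5.94) = -5.1%, loss ≈ 13757 × 5.1/100 ≈ 702.
Total lost output = 1575 + 1592 + 791 + 702 = 4660 billion.

$4,660 billion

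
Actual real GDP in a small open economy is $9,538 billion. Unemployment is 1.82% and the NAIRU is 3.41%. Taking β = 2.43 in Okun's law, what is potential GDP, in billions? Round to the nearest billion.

Unemployment gap = 1.82 - 3.41 = -1.59 points, so output gap = -2.43 × (-1.59) = 3.8637%.
Since Y = Y* × (1 + gap/100), Y* = 9538/1.038637 ≈ 9183 billion.

$9,183 billion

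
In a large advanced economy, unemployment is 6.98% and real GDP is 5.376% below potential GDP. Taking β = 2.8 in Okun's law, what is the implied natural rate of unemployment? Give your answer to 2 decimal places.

5.06%

From Okun's law, u - u* = -(output gap)/β = -(-5.376)/2.8 = 1.92 points.
So u* = 6.98 - 1.92 = 5.06%.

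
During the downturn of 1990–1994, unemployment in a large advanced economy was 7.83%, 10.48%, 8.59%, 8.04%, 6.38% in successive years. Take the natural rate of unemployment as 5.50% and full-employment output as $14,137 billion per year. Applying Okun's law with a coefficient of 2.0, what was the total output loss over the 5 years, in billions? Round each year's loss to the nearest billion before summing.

$3,908 billion

Year 1990: gap = -2.0 × (7.83 - 5.5) = -4.66%, loss ≈ 14137 × 4.66/100 ≈ 659.
Year 1991: gap = -2.0 × (10.48 - 5.5) = -9.96%, loss ≈ 14137 × 9.96/100 ≈ 1408.
Year 1992: gap = -2.0 × (8.59 - 5.5) = -6.18%, loss ≈ 14137 × 6.18/100 ≈ 874.
Year 1993: gap = -2.0 × (8.04 - 5.5) = -5.08%, loss ≈ 14137 × 5.08/100 ≈ 718.
Year 1994: gap = -2.0 × (6.38 - 5.5) = -1.76%, loss ≈ 14137 × 1.76/100 ≈ 249.
Total lost output = 659 + 1408 + 874 + 718 + 249 = 3908 billion.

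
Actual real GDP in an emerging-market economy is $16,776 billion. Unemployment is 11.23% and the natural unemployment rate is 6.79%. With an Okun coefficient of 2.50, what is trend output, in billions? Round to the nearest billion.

Unemployment gap = 11.23 - 6.79 = 4.44 points, so output gap = -2.5 × 4.44 = -11.1%.
Since Y = Y* × (1 + gap/100), Y* = 16776/0.889 ≈ 18871 billion.

$18,871 billion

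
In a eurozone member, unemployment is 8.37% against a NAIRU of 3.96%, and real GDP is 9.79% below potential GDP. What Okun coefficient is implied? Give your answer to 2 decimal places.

β ≈ 2.22

Okun's law: output gap = -β × (u - u*).
-9.79 = -β × (8.37 - 3.96) = -β × 4.41, so β = 9.79/4.41 = 2.22.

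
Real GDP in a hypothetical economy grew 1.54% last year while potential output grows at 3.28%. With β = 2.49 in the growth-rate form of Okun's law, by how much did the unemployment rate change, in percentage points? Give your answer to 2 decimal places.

0.70 percentage points

Growth-rate Okun's law: g_Y = g_Y* - β × Δu, so Δu = (g_Y* - g_Y)/β.
Δu = (3.28 - 1.54)/2.49 = 1.74/2.49 = 0.70 percentage points.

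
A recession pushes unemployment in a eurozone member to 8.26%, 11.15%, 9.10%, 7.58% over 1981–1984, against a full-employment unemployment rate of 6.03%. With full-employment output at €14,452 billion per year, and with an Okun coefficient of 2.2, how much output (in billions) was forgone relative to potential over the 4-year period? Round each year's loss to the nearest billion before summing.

Year 1981: gap = -2.2 × (8.26 - 6.03) = -4.906%, loss ≈ 14452 × 4.906/100 ≈ 709.
Year 1982: gap = -2.2 × (11.15 - 6.03) = -11.264%, loss ≈ 14452 × 11.264/100 ≈ 1628.
Year 1983: gap = -2.2 × (9.1 - 6.03) = -6.754%, loss ≈ 14452 × 6.754/100 ≈ 976.
Year 1984: gap = -2.2 × (7.58 - 6.03) = -3.41%, loss ≈ 14452 × 3.41/100 ≈ 493.
Total lost output = 709 + 1628 + 976 + 493 = 3806 billion.

€3,806 billion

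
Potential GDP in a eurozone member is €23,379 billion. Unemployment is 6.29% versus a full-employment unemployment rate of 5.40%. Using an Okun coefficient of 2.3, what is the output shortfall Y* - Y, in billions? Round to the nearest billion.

Output gap = -2.3 × (6.29 - 5.4) = -2.3 × 0.89 = -2.047%.
Actual GDP ≈ 23379 × 0.97953 ≈ 22900 billion, so the shortfall is 23379 - 22900 = 479 billion.

€479 billion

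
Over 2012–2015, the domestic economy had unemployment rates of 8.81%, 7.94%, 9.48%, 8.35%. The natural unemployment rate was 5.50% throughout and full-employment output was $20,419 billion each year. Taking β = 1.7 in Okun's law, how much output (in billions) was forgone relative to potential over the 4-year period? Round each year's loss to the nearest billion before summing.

$4,367 billion

Year 2012: gap = -1.7 × (8.81 - 5.5) = -5.627%, loss ≈ 20419 × 5.627/100 ≈ 1149.
Year 2013: gap = -1.7 × (7.94 - 5.5) = -4.148%, loss ≈ 20419 × 4.148/100 ≈ 847.
Year 2014: gap = -1.7 × (9.48 - 5.5) = -6.766%, loss ≈ 20419 × 6.766/100 ≈ 1382.
Year 2015: gap = -1.7 × (8.35 - 5.5) = -4.845%, loss ≈ 20419 × 4.845/100 ≈ 989.
Total lost output = 1149 + 847 + 1382 + 989 = 4367 billion.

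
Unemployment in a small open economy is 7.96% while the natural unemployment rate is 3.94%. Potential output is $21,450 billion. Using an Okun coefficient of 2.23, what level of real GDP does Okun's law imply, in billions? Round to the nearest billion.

Unemployment gap = 7.96 - 3.94 = 4.02 points, so the output gap is -2.23 × 4.02 = -8.9646%.
Actual GDP = 21450 × (1 - 8.9646/100) = 21450 × 0.910354 ≈ 19527 billion.

$19,527 billion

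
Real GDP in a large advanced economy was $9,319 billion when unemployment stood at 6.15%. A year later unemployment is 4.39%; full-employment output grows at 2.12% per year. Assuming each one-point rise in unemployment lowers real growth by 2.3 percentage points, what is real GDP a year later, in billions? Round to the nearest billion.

Δu = 4.39 - 6.15 = -1.76 points.
Okun's law (growth form): g_Y = g_Y* - β × Δu = 2.12 - 2.3 × (-1.76) = 2.12 + 4.048 = 6.168%.
Real GDP in the next year = 9319 × (1 + 6.168/100) = 9319 × 1.06168 ≈ 9894 billion.

$9,894 billion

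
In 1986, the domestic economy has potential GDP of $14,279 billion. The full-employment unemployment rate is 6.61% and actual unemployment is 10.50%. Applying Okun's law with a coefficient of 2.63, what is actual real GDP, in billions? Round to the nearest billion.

$12,818 billion

Unemployment gap = 10.5 - 6.61 = 3.89 points, so the output gap is -2.63 × 3.89 = -10.2307%.
Actual GDP = 14279 × (1 - 10.2307/100) = 14279 × 0.897693 ≈ 12818 billion.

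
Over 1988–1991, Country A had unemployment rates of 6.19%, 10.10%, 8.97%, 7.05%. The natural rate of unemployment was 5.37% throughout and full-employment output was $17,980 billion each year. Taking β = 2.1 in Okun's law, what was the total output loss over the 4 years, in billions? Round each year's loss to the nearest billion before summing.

$4,089 billion

Year 1988: gap = -2.1 × (6.19 - 5.37) = -1.722%, loss ≈ 17980 × 1.722/100 ≈ 310.
Year 1989: gap = -2.1 × (10.1 - 5.37) = -9.933%, loss ≈ 17980 × 9.933/100 ≈ 1786.
Year 1990: gap = -2.1 × (8.97 - 5.37) = -7.56%, loss ≈ 17980 × 7.56/100 ≈ 1359.
Year 1991: gap = -2.1 × (7.05 - 5.37) = -3.528%, loss ≈ 17980 × 3.528/100 ≈ 634.
Total lost output = 310 + 1786 + 1359 + 634 = 4089 billion.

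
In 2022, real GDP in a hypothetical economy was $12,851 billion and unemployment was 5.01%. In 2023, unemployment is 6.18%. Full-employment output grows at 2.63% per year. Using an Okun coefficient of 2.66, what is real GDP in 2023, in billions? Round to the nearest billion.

$12,789 billion

Δu = 6.18 - 5.01 = 1.17 points.
Okun's law (growth form): g_Y = g_Y* - β × Δu = 2.63 - 2.66 × (1.17) = 2.63 - 3.1122 = -0.4822%.
Real GDP in the next year = 12851 × (1 - 0.4822/100) = 12851 × 0.995178 ≈ 12789 billion.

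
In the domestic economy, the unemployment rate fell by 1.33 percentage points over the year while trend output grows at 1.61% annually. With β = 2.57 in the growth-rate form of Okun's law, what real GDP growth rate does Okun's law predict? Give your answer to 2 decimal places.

5.03%

Growth-rate Okun's law: g_Y = g_Y* - β × Δu.
g_Y = 1.61 - 2.57 × (-1.33) = 1.61 + 3.4181 = 5.0281%, i.e. 5.03% to 2 d.p.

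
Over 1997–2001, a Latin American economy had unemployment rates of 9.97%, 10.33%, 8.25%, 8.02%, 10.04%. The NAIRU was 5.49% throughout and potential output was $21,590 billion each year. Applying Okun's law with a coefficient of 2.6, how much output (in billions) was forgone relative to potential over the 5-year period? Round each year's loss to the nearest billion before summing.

Year 1997: gap = -2.6 × (9.97 - 5.49) = -11.648%, loss ≈ 21590 × 11.648/100 ≈ 2515.
Year 1998: gap = -2.6 × (10.33 - 5.49) = -12.584%, loss ≈ 21590 × 12.584/100 ≈ 2717.
Year 1999: gap = -2.6 × (8.25 - 5.49) = -7.176%, loss ≈ 21590 × 7.176/100 ≈ 1549.
Year 2000: gap = -2.6 × (8.02 - 5.49) = -6.578%, loss ≈ 21590 × 6.578/100 ≈ 1420.
Year 2001: gap = -2.6 × (10.04 - 5.49) = -11.83%, loss ≈ 21590 × 11.83/100 ≈ 2554.
Total lost output = 2515 + 2717 + 1549 + 1420 + 2554 = 10755 billion.

$10,755 billion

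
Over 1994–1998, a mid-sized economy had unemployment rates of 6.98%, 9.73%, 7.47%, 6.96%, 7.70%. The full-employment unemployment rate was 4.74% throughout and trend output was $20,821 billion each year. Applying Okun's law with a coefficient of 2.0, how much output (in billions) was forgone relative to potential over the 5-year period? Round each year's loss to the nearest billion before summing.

$6,305 billion

Year 1994: gap = -2.0 × (6.98 - 4.74) = -4.48%, loss ≈ 20821 × 4.48/100 ≈ 933.
Year 1995: gap = -2.0 × (9.73 - 4.74) = -9.98%, loss ≈ 20821 × 9.98/100 ≈ 2078.
Year 1996: gap = -2.0 × (7.47 - 4.74) = -5.46%, loss ≈ 20821 × 5.46/100 ≈ 1137.
Year 1997: gap = -2.0 × (6.96 - 4.74) = -4.44%, loss ≈ 20821 × 4.44/100 ≈ 924.
Year 1998: gap = -2.0 × (7.7 - 4.74) = -5.92%, loss ≈ 20821 × 5.92/100 ≈ 1233.
Total lost output = 933 + 2078 + 1137 + 924 + 1233 = 6305 billion.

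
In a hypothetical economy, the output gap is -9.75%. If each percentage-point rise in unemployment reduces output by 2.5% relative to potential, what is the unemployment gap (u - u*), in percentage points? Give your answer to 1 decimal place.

3.9 percentage points

Okun's law: output gap = -β × (u - u*), so u - u* = -(output gap)/β.
u - u* = -(-9.75)/2.5 = 3.9 percentage points.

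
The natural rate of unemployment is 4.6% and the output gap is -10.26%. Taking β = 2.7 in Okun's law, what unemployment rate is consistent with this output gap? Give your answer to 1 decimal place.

8.4%

From Okun's law, u - u* = -(output gap)/β = -(-10.26)/2.7 = 3.8 points.
So u = 4.6 + 3.8 = 8.4%.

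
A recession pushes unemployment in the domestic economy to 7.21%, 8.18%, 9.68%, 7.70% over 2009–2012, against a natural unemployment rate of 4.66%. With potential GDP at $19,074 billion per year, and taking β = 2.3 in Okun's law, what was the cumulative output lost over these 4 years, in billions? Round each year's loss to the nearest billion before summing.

Year 2009: gap = -2.3 × (7.21 - 4.66) = -5.865%, loss ≈ 19074 × 5.865/100 ≈ 1119.
Year 2010: gap = -2.3 × (8.18 - 4.66) = -8.096%, loss ≈ 19074 × 8.096/100 ≈ 1544.
Year 2011: gap = -2.3 × (9.68 - 4.66) = -11.546%, loss ≈ 19074 × 11.546/100 ≈ 2202.
Year 2012: gap = -2.3 × (7.7 - 4.66) = -6.992%, loss ≈ 19074 × 6.992/100 ≈ 1334.
Total lost output = 1119 + 1544 + 2202 + 1334 = 6199 billion.

$6,199 billion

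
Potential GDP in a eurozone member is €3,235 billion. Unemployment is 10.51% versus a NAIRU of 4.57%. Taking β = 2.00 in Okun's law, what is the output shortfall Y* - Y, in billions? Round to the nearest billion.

€384 billion

Output gap = -2.00 × (10.51 - 4.57) = -2 × 5.94 = -11.88%.
Actual GDP ≈ 3235 × 0.8812 ≈ 2851 billion, so the shortfall is 3235 - 2851 = 384 billion.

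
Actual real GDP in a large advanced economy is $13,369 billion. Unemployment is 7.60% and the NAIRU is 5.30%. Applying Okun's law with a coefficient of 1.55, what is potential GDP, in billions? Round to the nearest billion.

$13,863 billion

Unemployment gap = 7.6 - 5.3 = 2.3 points, so output gap = -1.55 × 2.3 = -3.565%.
Since Y = Y* × (1 + gap/100), Y* = 13369/0.96435 ≈ 13863 billion.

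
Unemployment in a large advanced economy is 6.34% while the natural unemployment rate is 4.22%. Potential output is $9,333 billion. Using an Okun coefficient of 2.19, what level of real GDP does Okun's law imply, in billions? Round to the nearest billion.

$8,900 billion

Unemployment gap = 6.34 - 4.22 = 2.12 points, so the output gap is -2.19 × 2.12 = -4.6428%.
Actual GDP = 9333 × (1 - 4.6428/100) = 9333 × 0.953572 ≈ 8900 billion.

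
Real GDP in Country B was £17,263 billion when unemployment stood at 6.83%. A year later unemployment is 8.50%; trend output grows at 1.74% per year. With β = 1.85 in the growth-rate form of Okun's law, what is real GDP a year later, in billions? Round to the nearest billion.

£17,030 billion

Δu = 8.5 - 6.83 = 1.67 points.
Okun's law (growth form): g_Y = g_Y* - β × Δu = 1.74 - 1.85 × (1.67) = 1.74 - 3.0895 = -1.3495%.
Real GDP in the next year = 17263 × (1 - 1.3495/100) = 17263 × 0.986505 ≈ 17030 billion.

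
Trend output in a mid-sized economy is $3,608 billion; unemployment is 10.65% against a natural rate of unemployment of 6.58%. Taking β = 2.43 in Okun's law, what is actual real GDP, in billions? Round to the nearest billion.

Unemployment gap = 10.65 - 6.58 = 4.07 points, so the output gap is -2.43 × 4.07 = -9.8901%.
Actual GDP = 3608 × (1 - 9.8901/100) = 3608 × 0.901099 ≈ 3251 billion.

$3,251 billion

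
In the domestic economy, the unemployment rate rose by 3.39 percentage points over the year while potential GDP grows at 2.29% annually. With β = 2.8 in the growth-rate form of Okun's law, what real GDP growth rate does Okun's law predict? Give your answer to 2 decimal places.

Growth-rate Okun's law: g_Y = g_Y* - β × Δu.
g_Y = 2.29 - 2.8 × (3.39) = 2.29 - 9.492 = -7.202%, i.e. -7.20% to 2 d.p.

-7.20%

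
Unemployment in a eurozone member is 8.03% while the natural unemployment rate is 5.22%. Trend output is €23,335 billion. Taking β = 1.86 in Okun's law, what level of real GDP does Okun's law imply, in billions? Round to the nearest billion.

€22,115 billion

Unemployment gap = 8.03 - 5.22 = 2.81 points, so the output gap is -1.86 × 2.81 = -5.2266%.
Actual GDP = 23335 × (1 - 5.2266/100) = 23335 × 0.947734 ≈ 22115 billion.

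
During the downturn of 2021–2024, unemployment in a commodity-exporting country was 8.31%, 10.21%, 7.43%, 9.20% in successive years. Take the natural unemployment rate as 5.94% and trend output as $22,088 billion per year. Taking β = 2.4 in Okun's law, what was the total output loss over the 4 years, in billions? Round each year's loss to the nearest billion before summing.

$6,038 billion

Year 2021: gap = -2.4 × (8.31 - 5.94) = -5.688%, loss ≈ 22088 × 5.688/100 ≈ 1256.
Year 2022: gap = -2.4 × (10.21 - 5.94) = -10.248%, loss ≈ 22088 × 10.248/100 ≈ 2264.
Year 2023: gap = -2.4 × (7.43 - 5.94) = -3.576%, loss ≈ 22088 × 3.576/100 ≈ 790.
Year 2024: gap = -2.4 × (9.2 - 5.94) = -7.824%, loss ≈ 22088 × 7.824/100 ≈ 1728.
Total lost output = 1256 + 2264 + 790 + 1728 = 6038 billion.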